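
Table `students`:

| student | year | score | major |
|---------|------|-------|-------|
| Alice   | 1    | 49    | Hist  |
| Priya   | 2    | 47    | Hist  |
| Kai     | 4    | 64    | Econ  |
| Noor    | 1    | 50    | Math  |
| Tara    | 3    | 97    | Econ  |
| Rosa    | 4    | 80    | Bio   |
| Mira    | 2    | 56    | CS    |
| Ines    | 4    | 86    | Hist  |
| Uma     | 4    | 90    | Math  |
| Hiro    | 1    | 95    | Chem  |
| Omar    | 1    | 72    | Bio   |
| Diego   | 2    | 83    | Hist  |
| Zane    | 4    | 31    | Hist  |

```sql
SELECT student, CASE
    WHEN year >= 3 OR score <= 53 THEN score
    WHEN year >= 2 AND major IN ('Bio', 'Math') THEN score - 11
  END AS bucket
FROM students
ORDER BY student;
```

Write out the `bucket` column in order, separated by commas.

student=Alice: year >= 3 OR score <= 53 → 49
student=Diego: (no match → NULL) → NULL
student=Hiro: (no match → NULL) → NULL
student=Ines: year >= 3 OR score <= 53 → 86
student=Kai: year >= 3 OR score <= 53 → 64
student=Mira: (no match → NULL) → NULL
student=Noor: year >= 3 OR score <= 53 → 50
student=Omar: (no match → NULL) → NULL
student=Priya: year >= 3 OR score <= 53 → 47
student=Rosa: year >= 3 OR score <= 53 → 80
student=Tara: year >= 3 OR score <= 53 → 97
student=Uma: year >= 3 OR score <= 53 → 90
student=Zane: year >= 3 OR score <= 53 → 31

49, NULL, NULL, 86, 64, NULL, 50, NULL, 47, 80, 97, 90, 31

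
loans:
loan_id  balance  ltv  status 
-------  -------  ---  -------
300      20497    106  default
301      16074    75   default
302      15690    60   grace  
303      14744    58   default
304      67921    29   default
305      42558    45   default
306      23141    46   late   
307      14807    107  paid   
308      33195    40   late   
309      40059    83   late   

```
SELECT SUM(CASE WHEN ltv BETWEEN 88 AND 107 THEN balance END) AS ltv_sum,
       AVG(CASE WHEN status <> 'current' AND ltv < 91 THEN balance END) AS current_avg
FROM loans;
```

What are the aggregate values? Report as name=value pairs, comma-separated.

[ltv_sum: ltv BETWEEN 88 AND 107]
loan_id=300: ✓ → 20497
loan_id=301: ✗
loan_id=302: ✗
loan_id=303: ✗
loan_id=304: ✗
loan_id=305: ✗
loan_id=306: ✗
loan_id=307: ✓ → 14807
loan_id=308: ✗
loan_id=309: ✗
ltv_sum = 20497 + 14807 = 35304
—
[current_avg: status <> 'current' AND ltv < 91]
loan_id=300: ✗
loan_id=301: ✓ → 16074
loan_id=302: ✓ → 15690
loan_id=303: ✓ → 14744
loan_id=304: ✓ → 67921
loan_id=305: ✓ → 42558
loan_id=306: ✓ → 23141
loan_id=307: ✗
loan_id=308: ✓ → 33195
loan_id=309: ✓ → 40059
current_avg = (16074 + 15690 + 14744 + 67921 + 42558 + 23141 + 33195 + 40059) / 8 = 31672.75

ltv_sum=35304, current_avg=31672.75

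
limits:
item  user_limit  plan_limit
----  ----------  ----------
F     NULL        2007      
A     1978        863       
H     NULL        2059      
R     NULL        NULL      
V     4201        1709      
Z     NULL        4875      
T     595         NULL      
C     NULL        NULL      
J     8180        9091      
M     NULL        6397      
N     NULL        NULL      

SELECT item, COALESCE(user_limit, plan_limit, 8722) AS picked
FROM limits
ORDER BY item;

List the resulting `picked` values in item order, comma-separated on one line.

item=A: user_limit=1978 → 1978
item=C: user_limit=NULL, plan_limit=NULL, → literal 8722 → 8722
item=F: user_limit=NULL, plan_limit=2007 → 2007
item=H: user_limit=NULL, plan_limit=2059 → 2059
item=J: user_limit=8180 → 8180
item=M: user_limit=NULL, plan_limit=6397 → 6397
item=N: user_limit=NULL, plan_limit=NULL, → literal 8722 → 8722
item=R: user_limit=NULL, plan_limit=NULL, → literal 8722 → 8722
item=T: user_limit=595 → 595
item=V: user_limit=4201 → 4201
item=Z: user_limit=NULL, plan_limit=4875 → 4875

1978, 8722, 2007, 2059, 8180, 6397, 8722, 8722, 595, 4201, 4875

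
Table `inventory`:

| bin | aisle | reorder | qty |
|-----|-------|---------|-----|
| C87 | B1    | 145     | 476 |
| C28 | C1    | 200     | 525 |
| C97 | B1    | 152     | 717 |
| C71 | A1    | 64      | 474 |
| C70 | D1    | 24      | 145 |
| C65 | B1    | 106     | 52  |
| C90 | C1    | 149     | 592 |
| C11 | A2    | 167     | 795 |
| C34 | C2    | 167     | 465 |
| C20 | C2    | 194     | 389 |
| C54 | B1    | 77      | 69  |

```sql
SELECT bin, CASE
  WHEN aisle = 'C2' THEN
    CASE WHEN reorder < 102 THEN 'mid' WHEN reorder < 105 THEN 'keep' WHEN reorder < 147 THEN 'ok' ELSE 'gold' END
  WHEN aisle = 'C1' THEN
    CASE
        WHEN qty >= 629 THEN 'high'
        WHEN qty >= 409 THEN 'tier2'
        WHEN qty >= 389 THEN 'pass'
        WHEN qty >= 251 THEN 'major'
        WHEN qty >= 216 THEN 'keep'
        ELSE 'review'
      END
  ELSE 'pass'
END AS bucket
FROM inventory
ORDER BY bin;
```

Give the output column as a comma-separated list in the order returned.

pass, gold, tier2, gold, pass, pass, pass, pass, pass, tier2, pass

bin=C11: aisle='A2' → outer ELSE → pass
bin=C20: aisle='C2' → inner[ELSE] → gold
bin=C28: aisle='C1' → inner[qty >= 409] → tier2
bin=C34: aisle='C2' → inner[ELSE] → gold
bin=C54: aisle='B1' → outer ELSE → pass
bin=C65: aisle='B1' → outer ELSE → pass
bin=C70: aisle='D1' → outer ELSE → pass
bin=C71: aisle='A1' → outer ELSE → pass
bin=C87: aisle='B1' → outer ELSE → pass
bin=C90: aisle='C1' → inner[qty >= 409] → tier2
bin=C97: aisle='B1' → outer ELSE → pass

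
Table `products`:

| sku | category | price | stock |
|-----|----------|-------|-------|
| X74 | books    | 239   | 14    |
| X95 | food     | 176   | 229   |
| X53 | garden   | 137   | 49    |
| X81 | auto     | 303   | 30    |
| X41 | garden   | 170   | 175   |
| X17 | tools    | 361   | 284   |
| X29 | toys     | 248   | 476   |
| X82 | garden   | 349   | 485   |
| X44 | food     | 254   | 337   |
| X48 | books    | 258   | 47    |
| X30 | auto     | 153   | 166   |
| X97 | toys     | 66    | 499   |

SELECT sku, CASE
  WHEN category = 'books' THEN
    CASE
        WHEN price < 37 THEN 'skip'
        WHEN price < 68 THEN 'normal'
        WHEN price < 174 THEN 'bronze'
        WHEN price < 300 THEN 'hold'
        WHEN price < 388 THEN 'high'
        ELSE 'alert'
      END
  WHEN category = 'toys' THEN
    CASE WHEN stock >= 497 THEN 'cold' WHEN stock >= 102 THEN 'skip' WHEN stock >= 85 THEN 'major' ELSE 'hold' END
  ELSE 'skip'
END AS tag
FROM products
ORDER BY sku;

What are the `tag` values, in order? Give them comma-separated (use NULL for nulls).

sku=X17: category='tools' → outer ELSE → skip
sku=X29: category='toys' → inner[stock >= 102] → skip
sku=X30: category='auto' → outer ELSE → skip
sku=X41: category='garden' → outer ELSE → skip
sku=X44: category='food' → outer ELSE → skip
sku=X48: category='books' → inner[price < 300] → hold
sku=X53: category='garden' → outer ELSE → skip
sku=X74: category='books' → inner[price < 300] → hold
sku=X81: category='auto' → outer ELSE → skip
sku=X82: category='garden' → outer ELSE → skip
sku=X95: category='food' → outer ELSE → skip
sku=X97: category='toys' → inner[stock >= 497] → cold

skip, skip, skip, skip, skip, hold, skip, hold, skip, skip, skip, cold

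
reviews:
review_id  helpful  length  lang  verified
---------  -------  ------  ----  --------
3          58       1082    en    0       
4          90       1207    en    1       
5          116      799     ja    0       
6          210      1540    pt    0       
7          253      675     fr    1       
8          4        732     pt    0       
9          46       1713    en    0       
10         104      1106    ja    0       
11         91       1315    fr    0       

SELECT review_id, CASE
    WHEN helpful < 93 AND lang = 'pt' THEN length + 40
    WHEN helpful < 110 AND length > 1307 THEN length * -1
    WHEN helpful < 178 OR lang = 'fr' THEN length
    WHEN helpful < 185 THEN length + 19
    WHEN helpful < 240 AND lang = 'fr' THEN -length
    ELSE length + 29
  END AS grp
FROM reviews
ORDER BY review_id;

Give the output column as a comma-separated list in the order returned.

review_id=3: helpful < 178 OR lang = 'fr' → 1082
review_id=4: helpful < 178 OR lang = 'fr' → 1207
review_id=5: helpful < 178 OR lang = 'fr' → 799
review_id=6: ELSE → 1569
review_id=7: helpful < 178 OR lang = 'fr' → 675
review_id=8: helpful < 93 AND lang = 'pt' → 772
review_id=9: helpful < 110 AND length > 1307 → -1713
review_id=10: helpful < 178 OR lang = 'fr' → 1106
review_id=11: helpful < 110 AND length > 1307 → -1315

1082, 1207, 799, 1569, 675, 772, -1713, 1106, -1315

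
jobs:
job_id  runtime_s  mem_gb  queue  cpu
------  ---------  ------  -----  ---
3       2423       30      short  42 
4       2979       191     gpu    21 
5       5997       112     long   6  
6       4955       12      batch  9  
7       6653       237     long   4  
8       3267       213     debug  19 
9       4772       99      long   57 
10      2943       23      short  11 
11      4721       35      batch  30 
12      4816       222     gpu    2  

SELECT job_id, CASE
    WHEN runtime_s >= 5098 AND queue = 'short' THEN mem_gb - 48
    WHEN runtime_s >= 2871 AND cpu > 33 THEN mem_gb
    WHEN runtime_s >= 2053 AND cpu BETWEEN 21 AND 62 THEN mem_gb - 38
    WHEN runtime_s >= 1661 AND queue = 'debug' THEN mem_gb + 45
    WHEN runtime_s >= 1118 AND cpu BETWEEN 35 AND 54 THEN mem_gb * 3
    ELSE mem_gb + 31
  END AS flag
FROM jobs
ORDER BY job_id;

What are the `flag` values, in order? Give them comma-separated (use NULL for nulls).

-8, 153, 143, 43, 268, 258, 99, 54, -3, 253

job_id=3: runtime_s >= 2053 AND cpu BETWEEN 21 AND 62 → -8
job_id=4: runtime_s >= 2053 AND cpu BETWEEN 21 AND 62 → 153
job_id=5: ELSE → 143
job_id=6: ELSE → 43
job_id=7: ELSE → 268
job_id=8: runtime_s >= 1661 AND queue = 'debug' → 258
job_id=9: runtime_s >= 2871 AND cpu > 33 → 99
job_id=10: ELSE → 54
job_id=11: runtime_s >= 2053 AND cpu BETWEEN 21 AND 62 → -3
job_id=12: ELSE → 253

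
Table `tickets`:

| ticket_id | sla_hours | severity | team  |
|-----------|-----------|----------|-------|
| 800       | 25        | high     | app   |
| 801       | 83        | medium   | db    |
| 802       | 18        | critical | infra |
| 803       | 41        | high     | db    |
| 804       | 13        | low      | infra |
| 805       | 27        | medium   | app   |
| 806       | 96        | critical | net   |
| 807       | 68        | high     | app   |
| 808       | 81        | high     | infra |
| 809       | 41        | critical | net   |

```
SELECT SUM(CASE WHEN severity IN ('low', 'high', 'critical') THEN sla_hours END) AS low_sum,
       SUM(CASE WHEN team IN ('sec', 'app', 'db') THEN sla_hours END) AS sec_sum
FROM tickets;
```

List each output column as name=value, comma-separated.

[low_sum: severity IN ('low', 'high', 'critical')]
ticket_id=800: ✓ → 25
ticket_id=801: ✗
ticket_id=802: ✓ → 18
ticket_id=803: ✓ → 41
ticket_id=804: ✓ → 13
ticket_id=805: ✗
ticket_id=806: ✓ → 96
ticket_id=807: ✓ → 68
ticket_id=808: ✓ → 81
ticket_id=809: ✓ → 41
low_sum = 25 + 18 + 41 + 13 + 96 + 68 + 81 + 41 = 383
—
[sec_sum: team IN ('sec', 'app', 'db')]
ticket_id=800: ✓ → 25
ticket_id=801: ✓ → 83
ticket_id=802: ✗
ticket_id=803: ✓ → 41
ticket_id=804: ✗
ticket_id=805: ✓ → 27
ticket_id=806: ✗
ticket_id=807: ✓ → 68
ticket_id=808: ✗
ticket_id=809: ✗
sec_sum = 25 + 83 + 41 + 27 + 68 = 244

low_sum=383, sec_sum=244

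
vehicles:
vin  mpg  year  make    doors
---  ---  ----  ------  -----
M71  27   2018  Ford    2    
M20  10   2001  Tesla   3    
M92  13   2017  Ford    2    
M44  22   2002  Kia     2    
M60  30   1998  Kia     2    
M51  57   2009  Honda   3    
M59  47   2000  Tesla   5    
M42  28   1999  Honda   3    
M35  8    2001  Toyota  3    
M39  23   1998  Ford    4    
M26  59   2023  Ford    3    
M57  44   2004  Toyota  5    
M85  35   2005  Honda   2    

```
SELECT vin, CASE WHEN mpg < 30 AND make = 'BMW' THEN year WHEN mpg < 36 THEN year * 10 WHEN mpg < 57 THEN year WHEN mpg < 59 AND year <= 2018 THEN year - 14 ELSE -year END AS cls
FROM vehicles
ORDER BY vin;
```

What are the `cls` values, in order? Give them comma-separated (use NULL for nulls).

vin=M20: mpg < 36 → 20010
vin=M26: ELSE → -2023
vin=M35: mpg < 36 → 20010
vin=M39: mpg < 36 → 19980
vin=M42: mpg < 36 → 19990
vin=M44: mpg < 36 → 20020
vin=M51: mpg < 59 AND year <= 2018 → 1995
vin=M57: mpg < 57 → 2004
vin=M59: mpg < 57 → 2000
vin=M60: mpg < 36 → 19980
vin=M71: mpg < 36 → 20180
vin=M85: mpg < 36 → 20050
vin=M92: mpg < 36 → 20170

20010, -2023, 20010, 19980, 19990, 20020, 1995, 2004, 2000, 19980, 20180, 20050, 20170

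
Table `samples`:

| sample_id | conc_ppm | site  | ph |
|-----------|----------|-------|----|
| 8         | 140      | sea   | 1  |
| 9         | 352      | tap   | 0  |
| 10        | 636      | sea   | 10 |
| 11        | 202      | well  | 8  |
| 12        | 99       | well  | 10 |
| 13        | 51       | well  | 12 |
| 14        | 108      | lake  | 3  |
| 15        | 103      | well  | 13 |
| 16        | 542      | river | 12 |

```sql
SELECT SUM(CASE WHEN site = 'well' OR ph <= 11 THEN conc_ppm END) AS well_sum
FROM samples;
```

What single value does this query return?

sample_id=8: ✓ → 140
sample_id=9: ✓ → 352
sample_id=10: ✓ → 636
sample_id=11: ✓ → 202
sample_id=12: ✓ → 99
sample_id=13: ✓ → 51
sample_id=14: ✓ → 108
sample_id=15: ✓ → 103
sample_id=16: ✗
well_sum = 140 + 352 + 636 + 202 + 99 + 51 + 108 + 103 = 1691

1691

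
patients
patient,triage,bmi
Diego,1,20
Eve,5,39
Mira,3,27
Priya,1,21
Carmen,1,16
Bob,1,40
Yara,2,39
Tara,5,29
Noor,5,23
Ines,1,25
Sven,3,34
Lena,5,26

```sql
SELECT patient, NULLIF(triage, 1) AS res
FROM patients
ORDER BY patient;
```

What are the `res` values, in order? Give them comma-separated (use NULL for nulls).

NULL, NULL, NULL, 5, NULL, 5, 3, 5, NULL, 3, 5, 2

patient=Bob: triage=1 vs 1: equal → NULL
patient=Carmen: triage=1 vs 1: equal → NULL
patient=Diego: triage=1 vs 1: equal → NULL
patient=Eve: triage=5 vs 1: differ → 5
patient=Ines: triage=1 vs 1: equal → NULL
patient=Lena: triage=5 vs 1: differ → 5
patient=Mira: triage=3 vs 1: differ → 3
patient=Noor: triage=5 vs 1: differ → 5
patient=Priya: triage=1 vs 1: equal → NULL
patient=Sven: triage=3 vs 1: differ → 3
patient=Tara: triage=5 vs 1: differ → 5
patient=Yara: triage=2 vs 1: differ → 2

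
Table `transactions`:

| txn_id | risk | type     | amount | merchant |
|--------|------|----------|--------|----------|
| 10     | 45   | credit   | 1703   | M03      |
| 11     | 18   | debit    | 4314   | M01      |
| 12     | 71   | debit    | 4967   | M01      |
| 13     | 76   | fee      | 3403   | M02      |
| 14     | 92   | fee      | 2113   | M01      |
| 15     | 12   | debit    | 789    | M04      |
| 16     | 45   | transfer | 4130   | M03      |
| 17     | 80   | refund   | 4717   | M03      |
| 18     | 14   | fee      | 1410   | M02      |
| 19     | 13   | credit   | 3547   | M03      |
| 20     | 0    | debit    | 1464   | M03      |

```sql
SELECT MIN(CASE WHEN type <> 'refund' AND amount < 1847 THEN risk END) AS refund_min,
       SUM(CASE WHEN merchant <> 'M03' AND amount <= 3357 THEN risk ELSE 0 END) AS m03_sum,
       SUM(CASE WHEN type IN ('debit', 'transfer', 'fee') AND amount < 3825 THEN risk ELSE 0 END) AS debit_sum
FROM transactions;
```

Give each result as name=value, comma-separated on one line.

[refund_min: type <> 'refund' AND amount < 1847]
txn_id=10: ✓ → 45
txn_id=11: ✗
txn_id=12: ✗
txn_id=13: ✗
txn_id=14: ✗
txn_id=15: ✓ → 12
txn_id=16: ✗
txn_id=17: ✗
txn_id=18: ✓ → 14
txn_id=19: ✗
txn_id=20: ✓ → 0
refund_min = MIN(45, 12, 14, 0) = 0
—
[m03_sum: merchant <> 'M03' AND amount <= 3357]
txn_id=10: ✗
txn_id=11: ✗
txn_id=12: ✗
txn_id=13: ✗
txn_id=14: ✓ → 92
txn_id=15: ✓ → 12
txn_id=16: ✗
txn_id=17: ✗
txn_id=18: ✓ → 14
txn_id=19: ✗
txn_id=20: ✗
m03_sum = 92 + 12 + 14 = 118
—
[debit_sum: type IN ('debit', 'transfer', 'fee') AND amount < 3825]
txn_id=10: ✗
txn_id=11: ✗
txn_id=12: ✗
txn_id=13: ✓ → 76
txn_id=14: ✓ → 92
txn_id=15: ✓ → 12
txn_id=16: ✗
txn_id=17: ✗
txn_id=18: ✓ → 14
txn_id=19: ✗
txn_id=20: ✓ → 0
debit_sum = 76 + 92 + 12 + 14 = 194

refund_min=0, m03_sum=118, debit_sum=194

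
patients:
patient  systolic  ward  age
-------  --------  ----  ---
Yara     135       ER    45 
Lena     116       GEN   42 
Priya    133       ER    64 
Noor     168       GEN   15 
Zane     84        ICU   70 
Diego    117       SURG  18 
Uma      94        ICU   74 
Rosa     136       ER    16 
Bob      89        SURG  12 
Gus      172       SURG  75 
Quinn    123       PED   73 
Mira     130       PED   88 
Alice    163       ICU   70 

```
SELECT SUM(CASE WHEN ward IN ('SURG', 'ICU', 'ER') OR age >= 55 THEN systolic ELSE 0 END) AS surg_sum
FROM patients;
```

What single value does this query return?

1376

patient=Yara: ✓ → 135
patient=Lena: ✗
patient=Priya: ✓ → 133
patient=Noor: ✗
patient=Zane: ✓ → 84
patient=Diego: ✓ → 117
patient=Uma: ✓ → 94
patient=Rosa: ✓ → 136
patient=Bob: ✓ → 89
patient=Gus: ✓ → 172
patient=Quinn: ✓ → 123
patient=Mira: ✓ → 130
patient=Alice: ✓ → 163
surg_sum = 135 + 133 + 84 + 117 + 94 + 136 + 89 + 172 + 123 + 130 + 163 = 1376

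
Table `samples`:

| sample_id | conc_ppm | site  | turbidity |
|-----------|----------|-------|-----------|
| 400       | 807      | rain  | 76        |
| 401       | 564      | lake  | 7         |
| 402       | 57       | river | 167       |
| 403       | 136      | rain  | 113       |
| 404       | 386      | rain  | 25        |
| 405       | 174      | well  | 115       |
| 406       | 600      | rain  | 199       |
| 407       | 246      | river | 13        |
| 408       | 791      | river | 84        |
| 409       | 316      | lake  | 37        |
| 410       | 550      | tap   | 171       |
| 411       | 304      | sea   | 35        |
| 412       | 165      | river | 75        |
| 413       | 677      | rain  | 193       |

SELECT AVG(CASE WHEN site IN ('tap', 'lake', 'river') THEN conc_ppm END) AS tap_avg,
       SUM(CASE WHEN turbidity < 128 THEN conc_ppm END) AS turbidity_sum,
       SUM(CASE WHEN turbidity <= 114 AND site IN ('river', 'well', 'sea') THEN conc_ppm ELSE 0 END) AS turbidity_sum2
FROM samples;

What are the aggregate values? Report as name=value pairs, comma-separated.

tap_avg=384.1428571429, turbidity_sum=3889, turbidity_sum2=1506

[tap_avg: site IN ('tap', 'lake', 'river')]
sample_id=400: ✗
sample_id=401: ✓ → 564
sample_id=402: ✓ → 57
sample_id=403: ✗
sample_id=404: ✗
sample_id=405: ✗
sample_id=406: ✗
sample_id=407: ✓ → 246
sample_id=408: ✓ → 791
sample_id=409: ✓ → 316
sample_id=410: ✓ → 550
sample_id=411: ✗
sample_id=412: ✓ → 165
sample_id=413: ✗
tap_avg = (564 + 57 + 246 + 791 + 316 + 550 + 165) / 7 = 384.1428571429
—
[turbidity_sum: turbidity < 128]
sample_id=400: ✓ → 807
sample_id=401: ✓ → 564
sample_id=402: ✗
sample_id=403: ✓ → 136
sample_id=404: ✓ → 386
sample_id=405: ✓ → 174
sample_id=406: ✗
sample_id=407: ✓ → 246
sample_id=408: ✓ → 791
sample_id=409: ✓ → 316
sample_id=410: ✗
sample_id=411: ✓ → 304
sample_id=412: ✓ → 165
sample_id=413: ✗
turbidity_sum = 807 + 564 + 136 + 386 + 174 + 246 + 791 + 316 + 304 + 165 = 3889
—
[turbidity_sum2: turbidity <= 114 AND site IN ('river', 'well', 'sea')]
sample_id=400: ✗
sample_id=401: ✗
sample_id=402: ✗
sample_id=403: ✗
sample_id=404: ✗
sample_id=405: ✗
sample_id=406: ✗
sample_id=407: ✓ → 246
sample_id=408: ✓ → 791
sample_id=409: ✗
sample_id=410: ✗
sample_id=411: ✓ → 304
sample_id=412: ✓ → 165
sample_id=413: ✗
turbidity_sum2 = 246 + 791 + 304 + 165 = 1506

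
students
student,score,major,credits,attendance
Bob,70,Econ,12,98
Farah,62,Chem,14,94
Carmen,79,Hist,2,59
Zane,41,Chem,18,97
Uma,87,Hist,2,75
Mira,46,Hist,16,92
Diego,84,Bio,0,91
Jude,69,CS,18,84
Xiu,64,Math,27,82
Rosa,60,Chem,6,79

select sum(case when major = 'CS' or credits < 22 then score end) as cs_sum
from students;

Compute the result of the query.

student=Bob: ✓ → 70
student=Farah: ✓ → 62
student=Carmen: ✓ → 79
student=Zane: ✓ → 41
student=Uma: ✓ → 87
student=Mira: ✓ → 46
student=Diego: ✓ → 84
student=Jude: ✓ → 69
student=Xiu: ✗
student=Rosa: ✓ → 60
cs_sum = 70 + 62 + 79 + 41 + 87 + 46 + 84 + 69 + 60 = 598

598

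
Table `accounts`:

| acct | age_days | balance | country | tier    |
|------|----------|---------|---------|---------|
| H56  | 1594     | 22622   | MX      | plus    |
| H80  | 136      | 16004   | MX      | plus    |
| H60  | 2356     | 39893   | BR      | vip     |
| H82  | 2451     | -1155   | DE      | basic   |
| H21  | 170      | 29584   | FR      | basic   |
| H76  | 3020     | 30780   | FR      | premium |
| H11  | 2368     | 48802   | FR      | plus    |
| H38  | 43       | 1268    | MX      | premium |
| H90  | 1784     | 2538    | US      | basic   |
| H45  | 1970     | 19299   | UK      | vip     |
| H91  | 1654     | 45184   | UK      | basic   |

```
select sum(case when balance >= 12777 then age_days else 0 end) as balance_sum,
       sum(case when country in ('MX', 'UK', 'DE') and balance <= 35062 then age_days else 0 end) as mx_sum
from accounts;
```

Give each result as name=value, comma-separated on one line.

balance_sum=13268, mx_sum=6194

[balance_sum: balance >= 12777]
acct=H56: ✓ → 1594
acct=H80: ✓ → 136
acct=H60: ✓ → 2356
acct=H82: ✗
acct=H21: ✓ → 170
acct=H76: ✓ → 3020
acct=H11: ✓ → 2368
acct=H38: ✗
acct=H90: ✗
acct=H45: ✓ → 1970
acct=H91: ✓ → 1654
balance_sum = 1594 + 136 + 2356 + 170 + 3020 + 2368 + 1970 + 1654 = 13268
—
[mx_sum: country in ('MX', 'UK', 'DE') and balance <= 35062]
acct=H56: ✓ → 1594
acct=H80: ✓ → 136
acct=H60: ✗
acct=H82: ✓ → 2451
acct=H21: ✗
acct=H76: ✗
acct=H11: ✗
acct=H38: ✓ → 43
acct=H90: ✗
acct=H45: ✓ → 1970
acct=H91: ✗
mx_sum = 1594 + 136 + 2451 + 43 + 1970 = 6194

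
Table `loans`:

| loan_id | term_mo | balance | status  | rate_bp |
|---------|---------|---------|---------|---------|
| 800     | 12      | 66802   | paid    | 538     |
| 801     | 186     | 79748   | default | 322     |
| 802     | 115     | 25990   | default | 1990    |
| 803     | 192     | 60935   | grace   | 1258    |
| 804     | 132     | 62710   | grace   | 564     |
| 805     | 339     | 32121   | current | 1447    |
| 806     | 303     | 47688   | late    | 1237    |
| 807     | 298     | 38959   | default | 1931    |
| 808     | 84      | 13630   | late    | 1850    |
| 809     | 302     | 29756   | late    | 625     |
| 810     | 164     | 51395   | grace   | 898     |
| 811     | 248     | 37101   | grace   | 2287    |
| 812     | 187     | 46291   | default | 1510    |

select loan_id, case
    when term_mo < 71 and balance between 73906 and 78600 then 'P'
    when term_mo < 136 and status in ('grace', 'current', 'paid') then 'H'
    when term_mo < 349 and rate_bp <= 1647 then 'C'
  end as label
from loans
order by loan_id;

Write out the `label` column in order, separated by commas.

H, C, NULL, C, H, C, C, NULL, NULL, C, C, NULL, C

loan_id=800: term_mo < 136 and status in ('grace', 'current', 'paid') → H
loan_id=801: term_mo < 349 and rate_bp <= 1647 → C
loan_id=802: (no match → NULL) → NULL
loan_id=803: term_mo < 349 and rate_bp <= 1647 → C
loan_id=804: term_mo < 136 and status in ('grace', 'current', 'paid') → H
loan_id=805: term_mo < 349 and rate_bp <= 1647 → C
loan_id=806: term_mo < 349 and rate_bp <= 1647 → C
loan_id=807: (no match → NULL) → NULL
loan_id=808: (no match → NULL) → NULL
loan_id=809: term_mo < 349 and rate_bp <= 1647 → C
loan_id=810: term_mo < 349 and rate_bp <= 1647 → C
loan_id=811: (no match → NULL) → NULL
loan_id=812: term_mo < 349 and rate_bp <= 1647 → C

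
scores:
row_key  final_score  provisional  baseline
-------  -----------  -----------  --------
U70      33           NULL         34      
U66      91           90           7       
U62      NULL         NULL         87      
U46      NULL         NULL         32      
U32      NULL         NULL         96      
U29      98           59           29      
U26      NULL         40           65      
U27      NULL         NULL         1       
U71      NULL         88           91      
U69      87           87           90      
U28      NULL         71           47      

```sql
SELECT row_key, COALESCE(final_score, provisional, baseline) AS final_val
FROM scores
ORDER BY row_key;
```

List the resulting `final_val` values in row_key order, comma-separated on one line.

40, 1, 71, 98, 96, 32, 87, 91, 87, 33, 88

row_key=U26: final_score=NULL, provisional=40 → 40
row_key=U27: final_score=NULL, provisional=NULL, baseline=1 → 1
row_key=U28: final_score=NULL, provisional=71 → 71
row_key=U29: final_score=98 → 98
row_key=U32: final_score=NULL, provisional=NULL, baseline=96 → 96
row_key=U46: final_score=NULL, provisional=NULL, baseline=32 → 32
row_key=U62: final_score=NULL, provisional=NULL, baseline=87 → 87
row_key=U66: final_score=91 → 91
row_key=U69: final_score=87 → 87
row_key=U70: final_score=33 → 33
row_key=U71: final_score=NULL, provisional=88 → 88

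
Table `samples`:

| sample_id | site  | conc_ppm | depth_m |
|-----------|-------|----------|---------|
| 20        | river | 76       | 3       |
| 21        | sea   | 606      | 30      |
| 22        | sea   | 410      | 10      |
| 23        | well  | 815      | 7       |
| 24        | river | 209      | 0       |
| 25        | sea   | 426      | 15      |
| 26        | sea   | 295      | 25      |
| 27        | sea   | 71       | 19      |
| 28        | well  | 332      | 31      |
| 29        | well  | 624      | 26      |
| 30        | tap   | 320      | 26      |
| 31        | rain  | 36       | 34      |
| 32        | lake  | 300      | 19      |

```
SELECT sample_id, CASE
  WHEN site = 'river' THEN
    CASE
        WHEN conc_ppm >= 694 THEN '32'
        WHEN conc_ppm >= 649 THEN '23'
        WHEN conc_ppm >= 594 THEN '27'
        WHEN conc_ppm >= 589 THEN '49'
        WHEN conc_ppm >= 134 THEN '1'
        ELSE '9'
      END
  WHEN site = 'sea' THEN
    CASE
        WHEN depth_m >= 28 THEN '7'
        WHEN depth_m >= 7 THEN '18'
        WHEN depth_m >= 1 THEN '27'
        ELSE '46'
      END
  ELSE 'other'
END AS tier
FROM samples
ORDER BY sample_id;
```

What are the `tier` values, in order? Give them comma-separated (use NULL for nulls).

sample_id=20: site='river' → inner[ELSE] → 9
sample_id=21: site='sea' → inner[depth_m >= 28] → 7
sample_id=22: site='sea' → inner[depth_m >= 7] → 18
sample_id=23: site='well' → outer ELSE → other
sample_id=24: site='river' → inner[conc_ppm >= 134] → 1
sample_id=25: site='sea' → inner[depth_m >= 7] → 18
sample_id=26: site='sea' → inner[depth_m >= 7] → 18
sample_id=27: site='sea' → inner[depth_m >= 7] → 18
sample_id=28: site='well' → outer ELSE → other
sample_id=29: site='well' → outer ELSE → other
sample_id=30: site='tap' → outer ELSE → other
sample_id=31: site='rain' → outer ELSE → other
sample_id=32: site='lake' → outer ELSE → other

9, 7, 18, other, 1, 18, 18, 18, other, other, other, other, other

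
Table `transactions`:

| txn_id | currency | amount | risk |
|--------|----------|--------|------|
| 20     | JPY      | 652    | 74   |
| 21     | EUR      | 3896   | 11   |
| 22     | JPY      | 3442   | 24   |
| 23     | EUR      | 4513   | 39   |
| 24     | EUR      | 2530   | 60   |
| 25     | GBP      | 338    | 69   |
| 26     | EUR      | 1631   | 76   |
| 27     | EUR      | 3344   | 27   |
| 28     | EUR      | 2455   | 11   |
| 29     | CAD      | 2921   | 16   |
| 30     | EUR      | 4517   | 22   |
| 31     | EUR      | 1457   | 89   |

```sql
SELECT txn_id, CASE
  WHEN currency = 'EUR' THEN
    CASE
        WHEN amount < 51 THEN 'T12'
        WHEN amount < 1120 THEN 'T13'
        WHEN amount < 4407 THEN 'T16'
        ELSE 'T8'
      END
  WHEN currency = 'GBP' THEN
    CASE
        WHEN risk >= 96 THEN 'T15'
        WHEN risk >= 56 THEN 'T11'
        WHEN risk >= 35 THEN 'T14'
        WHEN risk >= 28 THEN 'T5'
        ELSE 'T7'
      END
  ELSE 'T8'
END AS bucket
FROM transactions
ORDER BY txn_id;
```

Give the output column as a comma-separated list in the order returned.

T8, T16, T8, T8, T16, T11, T16, T16, T16, T8, T8, T16

txn_id=20: currency='JPY' → outer ELSE → T8
txn_id=21: currency='EUR' → inner[amount < 4407] → T16
txn_id=22: currency='JPY' → outer ELSE → T8
txn_id=23: currency='EUR' → inner[ELSE] → T8
txn_id=24: currency='EUR' → inner[amount < 4407] → T16
txn_id=25: currency='GBP' → inner[risk >= 56] → T11
txn_id=26: currency='EUR' → inner[amount < 4407] → T16
txn_id=27: currency='EUR' → inner[amount < 4407] → T16
txn_id=28: currency='EUR' → inner[amount < 4407] → T16
txn_id=29: currency='CAD' → outer ELSE → T8
txn_id=30: currency='EUR' → inner[ELSE] → T8
txn_id=31: currency='EUR' → inner[amount < 4407] → T16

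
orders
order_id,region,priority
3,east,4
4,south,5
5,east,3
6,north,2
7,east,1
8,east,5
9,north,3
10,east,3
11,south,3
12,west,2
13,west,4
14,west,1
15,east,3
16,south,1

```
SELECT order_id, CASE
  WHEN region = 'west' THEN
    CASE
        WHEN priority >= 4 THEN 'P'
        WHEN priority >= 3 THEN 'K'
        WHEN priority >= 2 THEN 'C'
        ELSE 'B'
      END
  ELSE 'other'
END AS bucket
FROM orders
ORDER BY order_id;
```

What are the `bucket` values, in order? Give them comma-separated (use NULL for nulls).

other, other, other, other, other, other, other, other, other, C, P, B, other, other

order_id=3: region='east' → outer ELSE → other
order_id=4: region='south' → outer ELSE → other
order_id=5: region='east' → outer ELSE → other
order_id=6: region='north' → outer ELSE → other
order_id=7: region='east' → outer ELSE → other
order_id=8: region='east' → outer ELSE → other
order_id=9: region='north' → outer ELSE → other
order_id=10: region='east' → outer ELSE → other
order_id=11: region='south' → outer ELSE → other
order_id=12: region='west' → inner[priority >= 2] → C
order_id=13: region='west' → inner[priority >= 4] → P
order_id=14: region='west' → inner[ELSE] → B
order_id=15: region='east' → outer ELSE → other
order_id=16: region='south' → outer ELSE → other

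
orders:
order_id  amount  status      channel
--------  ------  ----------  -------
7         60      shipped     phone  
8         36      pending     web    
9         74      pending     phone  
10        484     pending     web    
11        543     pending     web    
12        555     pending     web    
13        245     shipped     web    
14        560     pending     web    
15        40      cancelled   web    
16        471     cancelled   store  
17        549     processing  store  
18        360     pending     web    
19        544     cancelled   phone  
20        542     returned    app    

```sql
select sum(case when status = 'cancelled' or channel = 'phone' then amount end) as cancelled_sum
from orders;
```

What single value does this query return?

order_id=7: ✓ → 60
order_id=8: ✗
order_id=9: ✓ → 74
order_id=10: ✗
order_id=11: ✗
order_id=12: ✗
order_id=13: ✗
order_id=14: ✗
order_id=15: ✓ → 40
order_id=16: ✓ → 471
order_id=17: ✗
order_id=18: ✗
order_id=19: ✓ → 544
order_id=20: ✗
cancelled_sum = 60 + 74 + 40 + 471 + 544 = 1189

1189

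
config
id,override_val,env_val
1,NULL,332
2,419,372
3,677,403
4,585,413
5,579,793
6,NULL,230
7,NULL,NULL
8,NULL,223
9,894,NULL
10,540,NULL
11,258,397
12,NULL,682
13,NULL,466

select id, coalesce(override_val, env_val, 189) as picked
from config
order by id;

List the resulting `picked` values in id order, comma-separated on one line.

id=1: override_val=NULL, env_val=332 → 332
id=2: override_val=419 → 419
id=3: override_val=677 → 677
id=4: override_val=585 → 585
id=5: override_val=579 → 579
id=6: override_val=NULL, env_val=230 → 230
id=7: override_val=NULL, env_val=NULL, → literal 189 → 189
id=8: override_val=NULL, env_val=223 → 223
id=9: override_val=894 → 894
id=10: override_val=540 → 540
id=11: override_val=258 → 258
id=12: override_val=NULL, env_val=682 → 682
id=13: override_val=NULL, env_val=466 → 466

332, 419, 677, 585, 579, 230, 189, 223, 894, 540, 258, 682, 466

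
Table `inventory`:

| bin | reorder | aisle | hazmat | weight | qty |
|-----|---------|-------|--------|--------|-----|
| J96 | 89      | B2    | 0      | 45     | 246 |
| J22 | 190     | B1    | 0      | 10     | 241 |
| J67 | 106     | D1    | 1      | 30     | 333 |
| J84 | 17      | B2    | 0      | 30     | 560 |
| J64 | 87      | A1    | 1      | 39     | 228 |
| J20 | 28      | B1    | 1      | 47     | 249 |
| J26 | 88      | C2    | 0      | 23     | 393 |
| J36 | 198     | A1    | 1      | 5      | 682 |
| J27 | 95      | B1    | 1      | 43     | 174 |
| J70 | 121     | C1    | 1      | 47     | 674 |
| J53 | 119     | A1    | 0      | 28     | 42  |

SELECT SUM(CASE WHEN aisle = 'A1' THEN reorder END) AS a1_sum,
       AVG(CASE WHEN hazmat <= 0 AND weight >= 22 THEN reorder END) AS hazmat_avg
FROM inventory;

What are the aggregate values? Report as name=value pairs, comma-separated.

a1_sum=404, hazmat_avg=78.25

[a1_sum: aisle = 'A1']
bin=J96: ✗
bin=J22: ✗
bin=J67: ✗
bin=J84: ✗
bin=J64: ✓ → 87
bin=J20: ✗
bin=J26: ✗
bin=J36: ✓ → 198
bin=J27: ✗
bin=J70: ✗
bin=J53: ✓ → 119
a1_sum = 87 + 198 + 119 = 404
—
[hazmat_avg: hazmat <= 0 AND weight >= 22]
bin=J96: ✓ → 89
bin=J22: ✗
bin=J67: ✗
bin=J84: ✓ → 17
bin=J64: ✗
bin=J20: ✗
bin=J26: ✓ → 88
bin=J36: ✗
bin=J27: ✗
bin=J70: ✗
bin=J53: ✓ → 119
hazmat_avg = (89 + 17 + 88 + 119) / 4 = 78.25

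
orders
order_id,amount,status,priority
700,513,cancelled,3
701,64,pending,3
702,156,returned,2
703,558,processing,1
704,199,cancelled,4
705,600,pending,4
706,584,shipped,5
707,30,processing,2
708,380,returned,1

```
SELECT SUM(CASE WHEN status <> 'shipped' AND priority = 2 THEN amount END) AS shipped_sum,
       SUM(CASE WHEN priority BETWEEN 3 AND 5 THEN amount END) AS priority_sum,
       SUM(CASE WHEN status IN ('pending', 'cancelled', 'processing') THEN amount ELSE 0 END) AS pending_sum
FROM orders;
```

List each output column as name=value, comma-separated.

[shipped_sum: status <> 'shipped' AND priority = 2]
order_id=700: ✗
order_id=701: ✗
order_id=702: ✓ → 156
order_id=703: ✗
order_id=704: ✗
order_id=705: ✗
order_id=706: ✗
order_id=707: ✓ → 30
order_id=708: ✗
shipped_sum = 156 + 30 = 186
—
[priority_sum: priority BETWEEN 3 AND 5]
order_id=700: ✓ → 513
order_id=701: ✓ → 64
order_id=702: ✗
order_id=703: ✗
order_id=704: ✓ → 199
order_id=705: ✓ → 600
order_id=706: ✓ → 584
order_id=707: ✗
order_id=708: ✗
priority_sum = 513 + 64 + 199 + 600 + 584 = 1960
—
[pending_sum: status IN ('pending', 'cancelled', 'processing')]
order_id=700: ✓ → 513
order_id=701: ✓ → 64
order_id=702: ✗
order_id=703: ✓ → 558
order_id=704: ✓ → 199
order_id=705: ✓ → 600
order_id=706: ✗
order_id=707: ✓ → 30
order_id=708: ✗
pending_sum = 513 + 64 + 558 + 199 + 600 + 30 = 1964

shipped_sum=186, priority_sum=1960, pending_sum=1964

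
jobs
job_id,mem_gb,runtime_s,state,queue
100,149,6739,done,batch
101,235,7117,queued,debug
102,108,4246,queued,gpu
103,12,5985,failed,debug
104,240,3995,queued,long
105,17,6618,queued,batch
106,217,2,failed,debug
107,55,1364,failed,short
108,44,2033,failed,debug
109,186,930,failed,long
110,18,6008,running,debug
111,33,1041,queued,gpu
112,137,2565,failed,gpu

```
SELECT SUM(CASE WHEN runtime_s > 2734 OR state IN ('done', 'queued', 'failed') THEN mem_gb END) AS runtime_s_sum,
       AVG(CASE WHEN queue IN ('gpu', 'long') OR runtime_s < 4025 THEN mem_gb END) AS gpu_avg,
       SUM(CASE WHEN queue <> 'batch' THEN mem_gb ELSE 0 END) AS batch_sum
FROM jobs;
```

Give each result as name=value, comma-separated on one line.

[runtime_s_sum: runtime_s > 2734 OR state IN ('done', 'queued', 'failed')]
job_id=100: ✓ → 149
job_id=101: ✓ → 235
job_id=102: ✓ → 108
job_id=103: ✓ → 12
job_id=104: ✓ → 240
job_id=105: ✓ → 17
job_id=106: ✓ → 217
job_id=107: ✓ → 55
job_id=108: ✓ → 44
job_id=109: ✓ → 186
job_id=110: ✓ → 18
job_id=111: ✓ → 33
job_id=112: ✓ → 137
runtime_s_sum = 149 + 235 + 108 + 12 + 240 + 17 + 217 + 55 + 44 + 186 + 18 + 33 + 137 = 1451
—
[gpu_avg: queue IN ('gpu', 'long') OR runtime_s < 4025]
job_id=100: ✗
job_id=101: ✗
job_id=102: ✓ → 108
job_id=103: ✗
job_id=104: ✓ → 240
job_id=105: ✗
job_id=106: ✓ → 217
job_id=107: ✓ → 55
job_id=108: ✓ → 44
job_id=109: ✓ → 186
job_id=110: ✗
job_id=111: ✓ → 33
job_id=112: ✓ → 137
gpu_avg = (108 + 240 + 217 + 55 + 44 + 186 + 33 + 137) / 8 = 127.5
—
[batch_sum: queue <> 'batch']
job_id=100: ✗
job_id=101: ✓ → 235
job_id=102: ✓ → 108
job_id=103: ✓ → 12
job_id=104: ✓ → 240
job_id=105: ✗
job_id=106: ✓ → 217
job_id=107: ✓ → 55
job_id=108: ✓ → 44
job_id=109: ✓ → 186
job_id=110: ✓ → 18
job_id=111: ✓ → 33
job_id=112: ✓ → 137
batch_sum = 235 + 108 + 12 + 240 + 217 + 55 + 44 + 186 + 18 + 33 + 137 = 1285

runtime_s_sum=1451, gpu_avg=127.5, batch_sum=1285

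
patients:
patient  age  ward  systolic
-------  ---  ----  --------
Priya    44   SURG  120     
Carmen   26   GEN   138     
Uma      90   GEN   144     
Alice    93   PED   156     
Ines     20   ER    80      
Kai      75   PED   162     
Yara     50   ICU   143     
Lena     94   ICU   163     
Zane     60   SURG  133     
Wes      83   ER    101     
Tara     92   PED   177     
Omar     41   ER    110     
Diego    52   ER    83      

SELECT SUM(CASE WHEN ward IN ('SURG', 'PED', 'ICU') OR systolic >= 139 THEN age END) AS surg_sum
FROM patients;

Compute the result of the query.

598

patient=Priya: ✓ → 44
patient=Carmen: ✗
patient=Uma: ✓ → 90
patient=Alice: ✓ → 93
patient=Ines: ✗
patient=Kai: ✓ → 75
patient=Yara: ✓ → 50
patient=Lena: ✓ → 94
patient=Zane: ✓ → 60
patient=Wes: ✗
patient=Tara: ✓ → 92
patient=Omar: ✗
patient=Diego: ✗
surg_sum = 44 + 90 + 93 + 75 + 50 + 94 + 60 + 92 = 598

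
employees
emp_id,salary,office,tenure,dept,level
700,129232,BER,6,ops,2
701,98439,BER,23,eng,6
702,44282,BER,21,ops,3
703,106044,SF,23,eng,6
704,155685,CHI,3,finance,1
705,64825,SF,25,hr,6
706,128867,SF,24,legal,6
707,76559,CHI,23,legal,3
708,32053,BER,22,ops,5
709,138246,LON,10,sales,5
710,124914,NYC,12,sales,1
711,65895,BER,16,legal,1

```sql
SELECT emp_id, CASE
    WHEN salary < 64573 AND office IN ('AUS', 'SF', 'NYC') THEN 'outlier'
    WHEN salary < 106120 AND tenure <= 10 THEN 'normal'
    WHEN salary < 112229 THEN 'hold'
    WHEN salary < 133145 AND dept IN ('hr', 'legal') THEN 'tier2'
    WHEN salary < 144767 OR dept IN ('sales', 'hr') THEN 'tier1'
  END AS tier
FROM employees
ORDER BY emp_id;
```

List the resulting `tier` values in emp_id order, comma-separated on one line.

emp_id=700: salary < 144767 OR dept IN ('sales', 'hr') → tier1
emp_id=701: salary < 112229 → hold
emp_id=702: salary < 112229 → hold
emp_id=703: salary < 112229 → hold
emp_id=704: (no match → NULL) → NULL
emp_id=705: salary < 112229 → hold
emp_id=706: salary < 133145 AND dept IN ('hr', 'legal') → tier2
emp_id=707: salary < 112229 → hold
emp_id=708: salary < 112229 → hold
emp_id=709: salary < 144767 OR dept IN ('sales', 'hr') → tier1
emp_id=710: salary < 144767 OR dept IN ('sales', 'hr') → tier1
emp_id=711: salary < 112229 → hold

tier1, hold, hold, hold, NULL, hold, tier2, hold, hold, tier1, tier1, hold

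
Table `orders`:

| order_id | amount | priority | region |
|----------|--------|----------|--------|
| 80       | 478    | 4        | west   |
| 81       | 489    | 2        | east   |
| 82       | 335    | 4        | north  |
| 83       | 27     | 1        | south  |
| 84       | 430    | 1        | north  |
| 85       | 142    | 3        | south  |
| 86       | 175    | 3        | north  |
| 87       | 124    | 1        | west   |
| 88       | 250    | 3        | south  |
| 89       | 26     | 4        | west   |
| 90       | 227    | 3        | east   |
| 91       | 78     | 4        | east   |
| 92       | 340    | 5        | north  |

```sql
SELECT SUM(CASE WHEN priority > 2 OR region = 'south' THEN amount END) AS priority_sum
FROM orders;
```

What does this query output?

order_id=80: ✓ → 478
order_id=81: ✗
order_id=82: ✓ → 335
order_id=83: ✓ → 27
order_id=84: ✗
order_id=85: ✓ → 142
order_id=86: ✓ → 175
order_id=87: ✗
order_id=88: ✓ → 250
order_id=89: ✓ → 26
order_id=90: ✓ → 227
order_id=91: ✓ → 78
order_id=92: ✓ → 340
priority_sum = 478 + 335 + 27 + 142 + 175 + 250 + 26 + 227 + 78 + 340 = 2078

2078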